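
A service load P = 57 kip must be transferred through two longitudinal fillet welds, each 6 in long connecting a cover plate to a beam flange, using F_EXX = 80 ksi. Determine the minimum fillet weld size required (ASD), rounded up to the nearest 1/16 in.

Total weld length L = 12 in.
Required throat t_e = P × Ω / (0.6 F_EXX × L) = 57 × 2.0 / (0.6 × 80 × 12) = 0.1979 in.
Required leg w = t_e / 0.707 = 0.2799 in → use 5/16 in.

w = 5/16 in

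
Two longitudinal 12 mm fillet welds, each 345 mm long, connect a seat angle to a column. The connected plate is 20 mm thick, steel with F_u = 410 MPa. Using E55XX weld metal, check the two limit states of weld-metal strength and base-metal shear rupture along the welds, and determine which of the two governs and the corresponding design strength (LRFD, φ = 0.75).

E55XX → F_EXX = 550 MPa.
t_e = 0.707 × 12 = 8.484 mm; L = 690 mm.
Weld metal: φR_n = 0.75 × 0.6 × 550 × 8.484 × 690 × 10⁻³ = 1449 kN.
Base metal (shear rupture): φR_n = 0.75 × 0.6 × 410 × 20 × 690 × 10⁻³ = 2546 kN.
Governing: weld metal.

φR_n ≈ 1450 kN (weld metal governs)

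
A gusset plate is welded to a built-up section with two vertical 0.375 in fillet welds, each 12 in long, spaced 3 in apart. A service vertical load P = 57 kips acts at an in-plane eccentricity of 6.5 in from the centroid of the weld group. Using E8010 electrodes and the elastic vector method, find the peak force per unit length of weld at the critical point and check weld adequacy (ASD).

E80XX → F_EXX = 80 ksi.
Total weld length L_w = 24 in. Treat welds as unit-width lines.
Polar moment about centroid: J = 2[d³/12 + d(b/2)²] = 2[12³/12 + 12×1.5²] = 342 in³.
Direct shear f_v = P/L_w = 57 / 24 = 2.375 kip/in (vertical).
Torsion M = P·e = 57 × 6.5 = 370.5 kip·in.
Critical point at (x, y) = (1.5, 6) from centroid. f_tx = M·y/J = 6.5 kip/in; f_ty = M·x/J = 1.625 kip/in.
Resultant f_max = √[f_tx² + (f_v + f_ty)²] = √[6.5² + (2.375 + 1.625)²] = 7.632 kip/in.
Capacity per unit length: r_n/Ω = (1/2.0) × 0.6 × 80 × (0.707 × 0.375) = 6.363 kip/in.
7.632 > 6.363 → NOT adequate.

f_max ≈ 7.63 kip/in; NOT adequate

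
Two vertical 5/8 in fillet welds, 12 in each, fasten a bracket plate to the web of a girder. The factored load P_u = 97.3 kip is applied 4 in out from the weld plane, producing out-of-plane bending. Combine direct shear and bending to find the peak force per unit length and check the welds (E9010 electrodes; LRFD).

E90XX → F_EXX = 90 ksi.
L_w = 2 × 12 = 24 in; section modulus (unit throat) S = 2 × L²/6 = 48 in².
Direct shear f_v = P/L_w = 97.3/24 = 4.054 kip/in.
Moment M = P × e = 97.3 × 4 = 389.2 kip·in; bending f_b = M/S = 8.108 kip/in.
f_max = √(f_v² + f_b²) = √(4.054² + 8.108²) = 9.065 kip/in.
φr_n = 0.75 × 0.6 × 90 × (0.707 × 0.625) = 17.9 kip/in → adequate.

f_max ≈ 9.07 kip/in; adequate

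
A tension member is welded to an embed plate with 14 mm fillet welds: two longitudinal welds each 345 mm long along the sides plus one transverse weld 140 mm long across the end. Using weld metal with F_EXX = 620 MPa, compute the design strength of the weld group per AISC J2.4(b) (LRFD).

φR_n ≈ 2290 kN

t_e = 0.707 × 14 = 9.898 mm.
R_nwl = 0.6 × 620 × 9.898 × 690 × 10⁻³ = 2541 kN (longitudinal, 2 welds).
R_nwt = 0.6 × 620 × 9.898 × 140 × 10⁻³ = 515.5 kN (transverse, base value).
(i) R_nwl + R_nwt = 3056 kN; (ii) 0.85 R_nwl + 1.5 R_nwt = 2933 kN.
R_n = max = 3056 kN [governs: (i)]; φR_n = 2292 kN.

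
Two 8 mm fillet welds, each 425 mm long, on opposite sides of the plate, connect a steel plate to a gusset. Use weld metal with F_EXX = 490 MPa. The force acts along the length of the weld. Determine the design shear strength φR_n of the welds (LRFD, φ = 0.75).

Effective throat t_e = 0.707 × 8 = 5.656 mm.
Total length L = 850 mm; A_we = 5.656 × 850 = 4808 mm².
F_nw = 0.6 F_EXX = 0.6 × 490 = 294 MPa.
φR_n = 0.75 × 294 × 4808 × 10⁻³ = 1060 kN.

φR_n ≈ 1060 kN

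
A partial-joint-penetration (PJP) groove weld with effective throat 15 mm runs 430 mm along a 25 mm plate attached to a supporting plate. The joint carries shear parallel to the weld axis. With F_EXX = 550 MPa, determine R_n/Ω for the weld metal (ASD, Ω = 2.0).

R_n/Ω ≈ 1060 kN

Effective throat (given) t_e = 15 mm.
A_we = 15 × 430 = 6450 mm².
F_nw = 0.6 F_EXX = 330 MPa.
R_n/Ω = (330 × 6450) / 2.0 × 10⁻³ = 1064 kN.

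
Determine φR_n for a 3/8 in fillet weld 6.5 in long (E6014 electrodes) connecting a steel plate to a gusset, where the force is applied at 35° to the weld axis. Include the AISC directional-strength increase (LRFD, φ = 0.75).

E60XX → F_EXX = 60 ksi.
t_e = 0.707 × 0.375 = 0.2651 in; A_we = 0.2651 × 6.5 = 1.723 in².
Directional factor: 1.0 + 0.5 sin^1.5(35°) = 1.217.
F_nw = 0.6 × 60 × 1.217 = 43.82 ksi.
φR_n = 0.75 × 43.82 × 1.723 = 56.64 kips.

φR_n ≈ 56.6 kips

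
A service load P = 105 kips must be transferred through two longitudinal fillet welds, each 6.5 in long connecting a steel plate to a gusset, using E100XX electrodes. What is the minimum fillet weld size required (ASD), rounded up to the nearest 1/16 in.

E100XX → F_EXX = 100 ksi.
Total weld length L = 13 in.
Required throat t_e = P × Ω / (0.6 F_EXX × L) = 105 × 2.0 / (0.6 × 100 × 13) = 0.2692 in.
Required leg w = t_e / 0.707 = 0.3808 in → use 7/16 in.

w = 7/16 in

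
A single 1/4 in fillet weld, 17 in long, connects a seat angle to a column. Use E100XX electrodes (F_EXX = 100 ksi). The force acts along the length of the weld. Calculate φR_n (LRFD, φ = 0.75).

φR_n ≈ 135 kip

Effective throat t_e = 0.707 × 0.25 = 0.1767 in.
Total length L = 17 in; A_we = 0.1767 × 17 = 3.005 in².
F_nw = 0.6 F_EXX = 0.6 × 100 = 60 ksi.
φR_n = 0.75 × 60 × 3.005 = 135.2 kip.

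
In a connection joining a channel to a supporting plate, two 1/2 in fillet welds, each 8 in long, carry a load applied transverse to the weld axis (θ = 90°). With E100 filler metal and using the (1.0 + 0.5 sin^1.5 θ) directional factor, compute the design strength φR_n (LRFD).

E100XX → F_EXX = 100 ksi.
t_e = 0.707 × 0.5 = 0.3535 in; A_we = 0.3535 × 16 = 5.656 in².
Directional factor: 1.0 + 0.5 sin^1.5(90°) = 1.5.
F_nw = 0.6 × 100 × 1.5 = 90 ksi.
φR_n = 0.75 × 90 × 5.656 = 381.8 kips.

φR_n ≈ 382 kips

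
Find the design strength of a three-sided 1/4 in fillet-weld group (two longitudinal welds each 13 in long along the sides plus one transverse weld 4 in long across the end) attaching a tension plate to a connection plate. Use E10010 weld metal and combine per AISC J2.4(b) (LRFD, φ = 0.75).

E100XX → F_EXX = 100 ksi.
t_e = 0.707 × 0.25 = 0.1767 in.
R_nwl = 0.6 × 100 × 0.1767 × 26 = 275.7 kip (longitudinal, 2 welds).
R_nwt = 0.6 × 100 × 0.1767 × 4 = 42.42 kip (transverse, base value).
(i) R_nwl + R_nwt = 318.1 kip; (ii) 0.85 R_nwl + 1.5 R_nwt = 298 kip.
R_n = max = 318.1 kip [governs: (i)]; φR_n = 238.6 kip.

φR_n ≈ 239 kip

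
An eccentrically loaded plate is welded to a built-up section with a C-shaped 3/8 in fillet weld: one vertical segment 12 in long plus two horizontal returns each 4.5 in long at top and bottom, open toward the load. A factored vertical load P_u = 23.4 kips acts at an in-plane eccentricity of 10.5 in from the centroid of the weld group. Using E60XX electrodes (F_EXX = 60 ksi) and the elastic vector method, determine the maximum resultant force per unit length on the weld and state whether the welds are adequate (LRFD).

Total weld length L_w = 21 in. Treat welds as unit-width lines.
Centroid: x̄ = 2×4.5×2.25 / 21 = 0.9643 in from the vertical weld.
Polar moment about centroid: J = I_x + I_y = [12³/12 + 2×4.5×6²] + [12×0.9643² + 2(4.5³/12 + 4.5×1.286²)] = 509.2 in³.
Direct shear f_v = P/L_w = 23.4 / 21 = 1.114 kip/in (vertical).
Torsion M = P·e = 23.4 × 10.5 = 245.7 kip·in.
Critical point at (x, y) = (3.536, 6) from centroid. f_tx = M·y/J = 2.895 kip/in; f_ty = M·x/J = 1.706 kip/in.
Resultant f_max = √[f_tx² + (f_v + f_ty)²] = √[2.895² + (1.114 + 1.706)²] = 4.042 kip/in.
Capacity per unit length: φr_n = 0.75 × 0.6 × 60 × (0.707 × 0.375) = 7.158 kip/in.
4.042 ≤ 7.158 → adequate.

f_max ≈ 4.04 kip/in; adequate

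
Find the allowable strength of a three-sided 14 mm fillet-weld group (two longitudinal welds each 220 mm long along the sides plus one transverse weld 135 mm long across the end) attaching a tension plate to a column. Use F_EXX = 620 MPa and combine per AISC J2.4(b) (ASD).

t_e = 0.707 × 14 = 9.898 mm.
R_nwl = 0.6 × 620 × 9.898 × 440 × 10⁻³ = 1620 kN (longitudinal, 2 welds).
R_nwt = 0.6 × 620 × 9.898 × 135 × 10⁻³ = 497.1 kN (transverse, base value).
(i) R_nwl + R_nwt = 2117 kN; (ii) 0.85 R_nwl + 1.5 R_nwt = 2123 kN.
R_n = max = 2123 kN [governs: (ii)]; R_n/Ω = 1061 kN.

R_n/Ω ≈ 1060 kN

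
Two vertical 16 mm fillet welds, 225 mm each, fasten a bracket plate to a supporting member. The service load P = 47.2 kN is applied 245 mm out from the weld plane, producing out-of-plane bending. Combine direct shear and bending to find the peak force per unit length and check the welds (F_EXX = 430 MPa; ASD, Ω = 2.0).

f_max ≈ 693 N/mm; adequate

L_w = 2 × 225 = 450 mm; section modulus (unit throat) S = 2 × L²/6 = 16880 mm².
Direct shear f_v = P/L_w = 47.2×10³/450 = 104.9 N/mm.
Moment M = P × e = 47.2×10³ × 245 = 11564000 N·mm; bending f_b = M/S = 685.3 N/mm.
f_max = √(f_v² + f_b²) = √(104.9² + 685.3²) = 693.3 N/mm.
r_n/Ω = (1/2.0) × 0.6 × 430 × (0.707 × 16) = 1459 N/mm → adequate.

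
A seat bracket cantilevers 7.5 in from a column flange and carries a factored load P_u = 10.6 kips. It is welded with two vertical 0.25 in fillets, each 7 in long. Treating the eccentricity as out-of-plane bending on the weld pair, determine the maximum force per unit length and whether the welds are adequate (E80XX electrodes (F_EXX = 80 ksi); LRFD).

f_max ≈ 4.93 kip/in; adequate

L_w = 2 × 7 = 14 in; section modulus (unit throat) S = 2 × L²/6 = 16.33 in².
Direct shear f_v = P/L_w = 10.6/14 = 0.7571 kip/in.
Moment M = P × e = 10.6 × 7.5 = 79.5 kip·in; bending f_b = M/S = 4.867 kip/in.
f_max = √(f_v² + f_b²) = √(0.7571² + 4.867²) = 4.926 kip/in.
φr_n = 0.75 × 0.6 × 80 × (0.707 × 0.25) = 6.363 kip/in → adequate.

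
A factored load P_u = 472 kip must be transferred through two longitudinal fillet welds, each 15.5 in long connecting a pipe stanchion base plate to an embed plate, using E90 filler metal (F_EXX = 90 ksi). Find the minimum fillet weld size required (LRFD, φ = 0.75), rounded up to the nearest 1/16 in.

Total weld length L = 31 in.
Required throat t_e = P_u / (φ × 0.6 F_EXX × L) = 472 / (0.75 × 0.6 × 90 × 31) = 0.3759 in.
Required leg w = t_e / 0.707 = 0.5317 in → use 9/16 in.

w = 9/16 in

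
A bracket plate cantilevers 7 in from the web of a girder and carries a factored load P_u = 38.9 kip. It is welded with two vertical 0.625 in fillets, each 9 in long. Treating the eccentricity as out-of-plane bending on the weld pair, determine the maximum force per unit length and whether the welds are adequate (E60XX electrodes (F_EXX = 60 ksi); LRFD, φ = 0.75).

L_w = 2 × 9 = 18 in; section modulus (unit throat) S = 2 × L²/6 = 27 in².
Direct shear f_v = P/L_w = 38.9/18 = 2.161 kip/in.
Moment M = P × e = 38.9 × 7 = 272.3 kip·in; bending f_b = M/S = 10.09 kip/in.
f_max = √(f_v² + f_b²) = √(2.161² + 10.09²) = 10.31 kip/in.
φr_n = 0.75 × 0.6 × 60 × (0.707 × 0.625) = 11.93 kip/in → adequate.

f_max ≈ 10.3 kip/in; adequate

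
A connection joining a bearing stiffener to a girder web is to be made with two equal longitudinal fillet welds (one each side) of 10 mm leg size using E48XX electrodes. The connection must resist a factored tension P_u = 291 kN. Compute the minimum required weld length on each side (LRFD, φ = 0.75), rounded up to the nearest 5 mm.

E48XX → F_EXX = 480 MPa.
Throat t_e = 0.707 × 10 = 7.07 mm.
φr_n = 0.75 × 0.6 × 480 × 7.07 × 10⁻³ = 1.527 kN/mm.
L_req = P_u / φr_n = 291 / 1.527 = 190.6 mm total.
Per side: 190.6 / 2 = 95.28 mm.
Round up → use L = 100 mm on each side.

L = 100 mm on each side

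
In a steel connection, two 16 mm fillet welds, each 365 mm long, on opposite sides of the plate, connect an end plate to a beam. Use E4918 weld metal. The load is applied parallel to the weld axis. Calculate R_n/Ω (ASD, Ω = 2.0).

E49XX → F_EXX = 490 MPa.
Effective throat t_e = 0.707 × 16 = 11.31 mm.
Total length L = 730 mm; A_we = 11.31 × 730 = 8258 mm².
F_nw = 0.6 F_EXX = 0.6 × 490 = 294 MPa.
R_n = 294 × 8258 × 10⁻³ = 2428 kN; R_n/Ω = 2428/2.0 = 1214 kN.

R_n/Ω ≈ 1210 kN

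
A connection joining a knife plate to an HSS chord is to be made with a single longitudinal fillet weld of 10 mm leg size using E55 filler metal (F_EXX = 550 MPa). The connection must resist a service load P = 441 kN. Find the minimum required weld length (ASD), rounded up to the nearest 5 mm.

Throat t_e = 0.707 × 10 = 7.07 mm.
r_n/Ω = (0.6 × 550 × 7.07) / 2.0 = 1167 N/mm = 1.167 kN/mm.
L_req = P / (r_n/Ω) = 441 / 1.167 = 378 mm total.
Round up → use L = 380 mm.

L = 380 mm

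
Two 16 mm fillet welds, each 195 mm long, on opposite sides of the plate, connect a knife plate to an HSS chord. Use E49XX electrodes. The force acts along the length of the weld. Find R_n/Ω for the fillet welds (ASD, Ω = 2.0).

E49XX → F_EXX = 490 MPa.
Effective throat t_e = 0.707 × 16 = 11.31 mm.
Total length L = 390 mm; A_we = 11.31 × 390 = 4412 mm².
F_nw = 0.6 F_EXX = 0.6 × 490 = 294 MPa.
R_n = 294 × 4412 × 10⁻³ = 1297 kN; R_n/Ω = 1297/2.0 = 648.5 kN.

R_n/Ω ≈ 649 kN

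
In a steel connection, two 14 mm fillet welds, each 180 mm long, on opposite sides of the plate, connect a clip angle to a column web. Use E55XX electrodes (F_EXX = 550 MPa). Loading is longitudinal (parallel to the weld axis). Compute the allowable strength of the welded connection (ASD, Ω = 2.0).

Effective throat t_e = 0.707 × 14 = 9.898 mm.
Total length L = 360 mm; A_we = 9.898 × 360 = 3563 mm².
F_nw = 0.6 F_EXX = 0.6 × 550 = 330 MPa.
R_n = 330 × 3563 × 10⁻³ = 1176 kN; R_n/Ω = 1176/2.0 = 587.9 kN.

R_n/Ω ≈ 588 kN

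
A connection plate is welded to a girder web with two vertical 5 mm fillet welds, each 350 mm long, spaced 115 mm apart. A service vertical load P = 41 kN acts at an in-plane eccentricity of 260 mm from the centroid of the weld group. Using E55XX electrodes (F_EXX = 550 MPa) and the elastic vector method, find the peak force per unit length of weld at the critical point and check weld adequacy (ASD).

f_max ≈ 233 N/mm; adequate

Total weld length L_w = 700 mm. Treat welds as unit-width lines.
Polar moment about centroid: J = 2[d³/12 + d(b/2)²] = 2[350³/12 + 350×57.5²] = 9460000 mm³.
Direct shear f_v = P/L_w = 41×10³ / 700 = 58.57 N/mm (vertical).
Torsion M = P·e = 41×10³ × 260 = 10660000 N·mm.
Critical point at (x, y) = (57.5, 175) from centroid. f_tx = M·y/J = 197.2 N/mm; f_ty = M·x/J = 64.79 N/mm.
Resultant f_max = √[f_tx² + (f_v + f_ty)²] = √[197.2² + (58.57 + 64.79)²] = 232.6 N/mm.
Capacity per unit length: r_n/Ω = (1/2.0) × 0.6 × 550 × (0.707 × 5) = 583.3 N/mm.
232.6 ≤ 583.3 → adequate.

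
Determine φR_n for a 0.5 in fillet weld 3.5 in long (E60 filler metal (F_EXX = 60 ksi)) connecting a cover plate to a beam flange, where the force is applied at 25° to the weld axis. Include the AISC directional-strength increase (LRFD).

t_e = 0.707 × 0.5 = 0.3535 in; A_we = 0.3535 × 3.5 = 1.237 in².
Directional factor: 1.0 + 0.5 sin^1.5(25°) = 1.137.
F_nw = 0.6 × 60 × 1.137 = 40.95 ksi.
φR_n = 0.75 × 40.95 × 1.237 = 37.99 kips.

φR_n ≈ 38 kips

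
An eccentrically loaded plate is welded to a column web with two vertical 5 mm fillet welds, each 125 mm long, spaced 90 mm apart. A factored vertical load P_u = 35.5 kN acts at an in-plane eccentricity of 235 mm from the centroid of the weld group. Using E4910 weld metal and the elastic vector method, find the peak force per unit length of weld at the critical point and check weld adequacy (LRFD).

E49XX → F_EXX = 490 MPa.
Total weld length L_w = 250 mm. Treat welds as unit-width lines.
Polar moment about centroid: J = 2[d³/12 + d(b/2)²] = 2[125³/12 + 125×45²] = 831800 mm³.
Direct shear f_v = P/L_w = 35.5×10³ / 250 = 142 N/mm (vertical).
Torsion M = P·e = 35.5×10³ × 235 = 8342500 N·mm.
Critical point at (x, y) = (45, 62.5) from centroid. f_tx = M·y/J = 626.9 N/mm; f_ty = M·x/J = 451.3 N/mm.
Resultant f_max = √[f_tx² + (f_v + f_ty)²] = √[626.9² + (142 + 451.3)²] = 863.1 N/mm.
Capacity per unit length: φr_n = 0.75 × 0.6 × 490 × (0.707 × 5) = 779.5 N/mm.
863.1 > 779.5 → NOT adequate.

f_max ≈ 863 N/mm; NOT adequate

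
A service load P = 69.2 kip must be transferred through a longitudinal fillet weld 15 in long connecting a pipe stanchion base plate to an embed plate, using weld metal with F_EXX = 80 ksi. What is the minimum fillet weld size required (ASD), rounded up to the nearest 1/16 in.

w = 5/16 in

Total weld length L = 15 in.
Required throat t_e = P × Ω / (0.6 F_EXX × L) = 69.2 × 2.0 / (0.6 × 80 × 15) = 0.1922 in.
Required leg w = t_e / 0.707 = 0.2719 in → use 5/16 in.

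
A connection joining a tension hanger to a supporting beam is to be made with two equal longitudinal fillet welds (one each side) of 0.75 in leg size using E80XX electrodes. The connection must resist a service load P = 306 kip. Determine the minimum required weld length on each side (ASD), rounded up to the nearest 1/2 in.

L = 12.5 in on each side

E80XX → F_EXX = 80 ksi.
Throat t_e = 0.707 × 0.75 = 0.5302 in.
r_n/Ω = (0.6 × 80 × 0.5302) / 2.0 = 12.73 kip/in.
L_req = P / (r_n/Ω) = 306 / 12.73 = 24.05 in total.
Per side: 24.05 / 2 = 12.02 in.
Round up → use L = 12.5 in on each side.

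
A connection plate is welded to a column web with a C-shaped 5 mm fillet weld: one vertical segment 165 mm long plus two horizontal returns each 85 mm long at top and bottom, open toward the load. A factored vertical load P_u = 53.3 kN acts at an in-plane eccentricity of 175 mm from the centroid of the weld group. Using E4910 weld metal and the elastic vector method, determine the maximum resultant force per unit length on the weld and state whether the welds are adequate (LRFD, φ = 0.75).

E49XX → F_EXX = 490 MPa.
Total weld length L_w = 335 mm. Treat welds as unit-width lines.
Centroid: x̄ = 2×85×42.5 / 335 = 21.57 mm from the vertical weld.
Polar moment about centroid: J = I_x + I_y = [165³/12 + 2×85×82.5²] + [165×21.57² + 2(85³/12 + 85×20.93²)] = 1785000 mm³.
Direct shear f_v = P/L_w = 53.3×10³ / 335 = 159.1 N/mm (vertical).
Torsion M = P·e = 53.3×10³ × 175 = 9327500 N·mm.
Critical point at (x, y) = (63.43, 82.5) from centroid. f_tx = M·y/J = 431.1 N/mm; f_ty = M·x/J = 331.5 N/mm.
Resultant f_max = √[f_tx² + (f_v + f_ty)²] = √[431.1² + (159.1 + 331.5)²] = 653.1 N/mm.
Capacity per unit length: φr_n = 0.75 × 0.6 × 490 × (0.707 × 5) = 779.5 N/mm.
653.1 ≤ 779.5 → adequate.

f_max ≈ 653 N/mm; adequate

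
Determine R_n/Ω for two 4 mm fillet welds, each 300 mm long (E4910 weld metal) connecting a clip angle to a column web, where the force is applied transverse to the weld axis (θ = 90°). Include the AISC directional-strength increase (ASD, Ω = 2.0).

R_n/Ω ≈ 374 kN

E49XX → F_EXX = 490 MPa.
t_e = 0.707 × 4 = 2.828 mm; A_we = 2.828 × 600 = 1697 mm².
Directional factor: 1.0 + 0.5 sin^1.5(90°) = 1.5.
F_nw = 0.6 × 490 × 1.5 = 441 MPa.
R_n/Ω = (441 × 1697) / 2.0 × 10⁻³ = 374.1 kN.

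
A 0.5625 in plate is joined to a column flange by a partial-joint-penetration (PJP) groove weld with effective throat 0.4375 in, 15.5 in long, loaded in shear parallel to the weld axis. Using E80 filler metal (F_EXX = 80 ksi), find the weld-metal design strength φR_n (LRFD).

Effective throat (given) t_e = 0.4375 in.
A_we = 0.4375 × 15.5 = 6.781 in².
F_nw = 0.6 F_EXX = 48 ksi.
φR_n = 0.75 × 48 × 6.781 = 244.1 kips.

φR_n ≈ 244 kips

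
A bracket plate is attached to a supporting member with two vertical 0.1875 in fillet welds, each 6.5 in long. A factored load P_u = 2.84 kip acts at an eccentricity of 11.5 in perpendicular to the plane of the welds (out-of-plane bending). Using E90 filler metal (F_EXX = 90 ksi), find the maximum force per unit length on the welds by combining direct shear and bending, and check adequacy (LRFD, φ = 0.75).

L_w = 2 × 6.5 = 13 in; section modulus (unit throat) S = 2 × L²/6 = 14.08 in².
Direct shear f_v = P/L_w = 2.84/13 = 0.2185 kip/in.
Moment M = P × e = 2.84 × 11.5 = 32.66 kip·in; bending f_b = M/S = 2.319 kip/in.
f_max = √(f_v² + f_b²) = √(0.2185² + 2.319²) = 2.329 kip/in.
φr_n = 0.75 × 0.6 × 90 × (0.707 × 0.1875) = 5.369 kip/in → adequate.

f_max ≈ 2.33 kip/in; adequate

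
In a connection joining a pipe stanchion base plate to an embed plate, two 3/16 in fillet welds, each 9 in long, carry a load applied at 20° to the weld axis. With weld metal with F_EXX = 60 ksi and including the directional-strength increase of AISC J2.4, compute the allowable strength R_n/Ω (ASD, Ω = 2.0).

R_n/Ω ≈ 47.2 kips

t_e = 0.707 × 0.1875 = 0.1326 in; A_we = 0.1326 × 18 = 2.386 in².
Directional factor: 1.0 + 0.5 sin^1.5(20°) = 1.1.
F_nw = 0.6 × 60 × 1.1 = 39.6 ksi.
R_n/Ω = (39.6 × 2.386) / 2.0 = 47.25 kips.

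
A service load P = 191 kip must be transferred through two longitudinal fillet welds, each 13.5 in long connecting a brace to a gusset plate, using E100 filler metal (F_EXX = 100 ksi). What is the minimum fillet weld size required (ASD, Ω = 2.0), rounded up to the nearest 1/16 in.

Total weld length L = 27 in.
Required throat t_e = P × Ω / (0.6 F_EXX × L) = 191 × 2.0 / (0.6 × 100 × 27) = 0.2358 in.
Required leg w = t_e / 0.707 = 0.3335 in → use 3/8 in.

w = 3/8 in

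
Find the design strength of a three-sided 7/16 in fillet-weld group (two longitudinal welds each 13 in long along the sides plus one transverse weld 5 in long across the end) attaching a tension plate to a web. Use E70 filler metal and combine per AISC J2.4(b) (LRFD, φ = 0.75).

E70XX → F_EXX = 70 ksi.
t_e = 0.707 × 0.4375 = 0.3093 in.
R_nwl = 0.6 × 70 × 0.3093 × 26 = 337.8 kip (longitudinal, 2 welds).
R_nwt = 0.6 × 70 × 0.3093 × 5 = 64.96 kip (transverse, base value).
(i) R_nwl + R_nwt = 402.7 kip; (ii) 0.85 R_nwl + 1.5 R_nwt = 384.5 kip.
R_n = max = 402.7 kip [governs: (i)]; φR_n = 302 kip.

φR_n ≈ 302 kip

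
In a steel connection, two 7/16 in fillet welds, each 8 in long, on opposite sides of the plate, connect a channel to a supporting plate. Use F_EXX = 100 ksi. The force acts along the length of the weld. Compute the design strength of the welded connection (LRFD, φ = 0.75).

Effective throat t_e = 0.707 × 0.4375 = 0.3093 in.
Total length L = 16 in; A_we = 0.3093 × 16 = 4.949 in².
F_nw = 0.6 F_EXX = 0.6 × 100 = 60 ksi.
φR_n = 0.75 × 60 × 4.949 = 222.7 kips.

φR_n ≈ 223 kips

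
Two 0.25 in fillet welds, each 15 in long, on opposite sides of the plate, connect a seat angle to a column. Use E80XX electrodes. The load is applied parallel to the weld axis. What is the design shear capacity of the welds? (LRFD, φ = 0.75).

E80XX → F_EXX = 80 ksi.
Effective throat t_e = 0.707 × 0.25 = 0.1767 in.
Total length L = 30 in; A_we = 0.1767 × 30 = 5.302 in².
F_nw = 0.6 F_EXX = 0.6 × 80 = 48 ksi.
φR_n = 0.75 × 48 × 5.302 = 190.9 kip.

φR_n ≈ 191 kip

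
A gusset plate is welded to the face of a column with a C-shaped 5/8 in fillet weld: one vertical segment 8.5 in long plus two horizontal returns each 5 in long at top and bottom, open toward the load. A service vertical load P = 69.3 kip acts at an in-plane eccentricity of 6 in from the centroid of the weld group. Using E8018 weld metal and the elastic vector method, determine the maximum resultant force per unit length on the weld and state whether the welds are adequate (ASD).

f_max ≈ 11.1 kip/in; NOT adequate

E80XX → F_EXX = 80 ksi.
Total weld length L_w = 18.5 in. Treat welds as unit-width lines.
Centroid: x̄ = 2×5×2.5 / 18.5 = 1.351 in from the vertical weld.
Polar moment about centroid: J = I_x + I_y = [8.5³/12 + 2×5×4.25²] + [8.5×1.351² + 2(5³/12 + 5×1.149²)] = 281.4 in³.
Direct shear f_v = P/L_w = 69.3 / 18.5 = 3.746 kip/in (vertical).
Torsion M = P·e = 69.3 × 6 = 415.8 kip·in.
Critical point at (x, y) = (3.649, 4.25) from centroid. f_tx = M·y/J = 6.281 kip/in; f_ty = M·x/J = 5.392 kip/in.
Resultant f_max = √[f_tx² + (f_v + f_ty)²] = √[6.281² + (3.746 + 5.392)²] = 11.09 kip/in.
Capacity per unit length: r_n/Ω = (1/2.0) × 0.6 × 80 × (0.707 × 0.625) = 10.6 kip/in.
11.09 > 10.6 → NOT adequate.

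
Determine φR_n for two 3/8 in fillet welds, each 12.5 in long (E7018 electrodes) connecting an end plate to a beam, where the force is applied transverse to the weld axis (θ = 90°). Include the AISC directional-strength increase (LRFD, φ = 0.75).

φR_n ≈ 313 kip

E70XX → F_EXX = 70 ksi.
t_e = 0.707 × 0.375 = 0.2651 in; A_we = 0.2651 × 25 = 6.628 in².
Directional factor: 1.0 + 0.5 sin^1.5(90°) = 1.5.
F_nw = 0.6 × 70 × 1.5 = 63 ksi.
φR_n = 0.75 × 63 × 6.628 = 313.2 kip.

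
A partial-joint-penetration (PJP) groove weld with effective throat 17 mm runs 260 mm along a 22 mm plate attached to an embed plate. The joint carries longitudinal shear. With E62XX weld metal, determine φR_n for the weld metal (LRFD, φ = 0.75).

E62XX → F_EXX = 620 MPa.
Effective throat (given) t_e = 17 mm.
A_we = 17 × 260 = 4420 mm².
F_nw = 0.6 F_EXX = 372 MPa.
φR_n = 0.75 × 372 × 4420 × 10⁻³ = 1233 kN.

φR_n ≈ 1230 kN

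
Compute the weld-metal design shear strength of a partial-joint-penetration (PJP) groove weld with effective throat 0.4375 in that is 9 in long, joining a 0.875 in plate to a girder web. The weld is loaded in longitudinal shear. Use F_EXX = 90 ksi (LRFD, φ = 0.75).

Effective throat (given) t_e = 0.4375 in.
A_we = 0.4375 × 9 = 3.938 in².
F_nw = 0.6 F_EXX = 54 ksi.
φR_n = 0.75 × 54 × 3.938 = 159.5 kip.

φR_n ≈ 159 kip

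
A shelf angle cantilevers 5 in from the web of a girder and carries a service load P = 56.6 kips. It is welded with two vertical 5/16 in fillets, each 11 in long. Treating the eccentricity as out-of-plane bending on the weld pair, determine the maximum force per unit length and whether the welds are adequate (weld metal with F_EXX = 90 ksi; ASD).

L_w = 2 × 11 = 22 in; section modulus (unit throat) S = 2 × L²/6 = 40.33 in².
Direct shear f_v = P/L_w = 56.6/22 = 2.573 kip/in.
Moment M = P × e = 56.6 × 5 = 283 kip·in; bending f_b = M/S = 7.017 kip/in.
f_max = √(f_v² + f_b²) = √(2.573² + 7.017²) = 7.473 kip/in.
r_n/Ω = (1/2.0) × 0.6 × 90 × (0.707 × 0.3125) = 5.965 kip/in → NOT adequate.

f_max ≈ 7.47 kip/in; NOT adequate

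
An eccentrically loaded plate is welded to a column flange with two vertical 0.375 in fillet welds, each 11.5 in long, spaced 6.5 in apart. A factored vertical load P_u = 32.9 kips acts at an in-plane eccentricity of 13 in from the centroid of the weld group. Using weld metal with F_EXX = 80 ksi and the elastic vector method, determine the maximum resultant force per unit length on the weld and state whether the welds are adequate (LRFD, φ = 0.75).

Total weld length L_w = 23 in. Treat welds as unit-width lines.
Polar moment about centroid: J = 2[d³/12 + d(b/2)²] = 2[11.5³/12 + 11.5×3.25²] = 496.4 in³.
Direct shear f_v = P/L_w = 32.9 / 23 = 1.43 kip/in (vertical).
Torsion M = P·e = 32.9 × 13 = 427.7 kip·in.
Critical point at (x, y) = (3.25, 5.75) from centroid. f_tx = M·y/J = 4.954 kip/in; f_ty = M·x/J = 2.8 kip/in.
Resultant f_max = √[f_tx² + (f_v + f_ty)²] = √[4.954² + (1.43 + 2.8)²] = 6.515 kip/in.
Capacity per unit length: φr_n = 0.75 × 0.6 × 80 × (0.707 × 0.375) = 9.544 kip/in.
6.515 ≤ 9.544 → adequate.

f_max ≈ 6.51 kip/in; adequate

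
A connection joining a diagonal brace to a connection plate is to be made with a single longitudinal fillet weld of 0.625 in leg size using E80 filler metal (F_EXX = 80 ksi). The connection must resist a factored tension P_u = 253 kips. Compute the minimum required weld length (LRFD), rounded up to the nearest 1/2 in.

Throat t_e = 0.707 × 0.625 = 0.4419 in.
φr_n = 0.75 × 0.6 × 80 × 0.4419 = 15.91 kips/in.
L_req = P_u / φr_n = 253 / 15.91 = 15.9 in total.
Round up → use L = 16 in.

L = 16 in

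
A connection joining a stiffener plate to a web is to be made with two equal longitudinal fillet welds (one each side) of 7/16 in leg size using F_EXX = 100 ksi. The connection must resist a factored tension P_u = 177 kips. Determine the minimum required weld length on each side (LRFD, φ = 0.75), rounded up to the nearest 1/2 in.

L = 6.5 in on each side

Throat t_e = 0.707 × 0.4375 = 0.3093 in.
φr_n = 0.75 × 0.6 × 100 × 0.3093 = 13.92 kips/in.
L_req = P_u / φr_n = 177 / 13.92 = 12.72 in total.
Per side: 12.72 / 2 = 6.358 in.
Round up → use L = 6.5 in on each side.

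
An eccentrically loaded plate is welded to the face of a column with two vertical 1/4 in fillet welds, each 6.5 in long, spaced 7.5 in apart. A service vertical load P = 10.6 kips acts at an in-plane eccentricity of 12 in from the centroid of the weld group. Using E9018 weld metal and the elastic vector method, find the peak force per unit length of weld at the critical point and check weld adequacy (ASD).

f_max ≈ 3.42 kip/in; adequate

E90XX → F_EXX = 90 ksi.
Total weld length L_w = 13 in. Treat welds as unit-width lines.
Polar moment about centroid: J = 2[d³/12 + d(b/2)²] = 2[6.5³/12 + 6.5×3.75²] = 228.6 in³.
Direct shear f_v = P/L_w = 10.6 / 13 = 0.8154 kip/in (vertical).
Torsion M = P·e = 10.6 × 12 = 127.2 kip·in.
Critical point at (x, y) = (3.75, 3.25) from centroid. f_tx = M·y/J = 1.809 kip/in; f_ty = M·x/J = 2.087 kip/in.
Resultant f_max = √[f_tx² + (f_v + f_ty)²] = √[1.809² + (0.8154 + 2.087)²] = 3.42 kip/in.
Capacity per unit length: r_n/Ω = (1/2.0) × 0.6 × 90 × (0.707 × 0.25) = 4.772 kip/in.
3.42 ≤ 4.772 → adequate.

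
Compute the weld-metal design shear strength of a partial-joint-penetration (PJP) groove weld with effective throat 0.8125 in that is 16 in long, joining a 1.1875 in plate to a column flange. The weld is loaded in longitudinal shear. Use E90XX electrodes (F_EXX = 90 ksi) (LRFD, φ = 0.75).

Effective throat (given) t_e = 0.8125 in.
A_we = 0.8125 × 16 = 13 in².
F_nw = 0.6 F_EXX = 54 ksi.
φR_n = 0.75 × 54 × 13 = 526.5 kip.

φR_n ≈ 526 kip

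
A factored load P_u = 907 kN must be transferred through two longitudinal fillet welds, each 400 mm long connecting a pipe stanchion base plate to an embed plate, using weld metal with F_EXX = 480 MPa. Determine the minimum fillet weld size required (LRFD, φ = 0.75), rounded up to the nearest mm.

w = 8 mm

Total weld length L = 800 mm.
Required throat t_e = P_u / (φ × 0.6 F_EXX × L) = 907 / (0.75 × 0.6 × 480 × 800 × 10⁻³) = 5.249 mm.
Required leg w = t_e / 0.707 = 7.424 mm → use 8 mm.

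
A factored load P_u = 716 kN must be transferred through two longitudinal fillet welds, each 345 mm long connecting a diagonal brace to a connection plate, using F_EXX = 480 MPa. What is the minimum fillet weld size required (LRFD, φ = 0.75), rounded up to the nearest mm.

w = 7 mm

Total weld length L = 690 mm.
Required throat t_e = P_u / (φ × 0.6 F_EXX × L) = 716 / (0.75 × 0.6 × 480 × 690 × 10⁻³) = 4.804 mm.
Required leg w = t_e / 0.707 = 6.795 mm → use 7 mm.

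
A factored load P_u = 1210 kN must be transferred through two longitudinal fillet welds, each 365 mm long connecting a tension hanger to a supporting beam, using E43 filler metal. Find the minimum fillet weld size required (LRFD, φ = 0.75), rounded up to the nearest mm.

E43XX → F_EXX = 430 MPa.
Total weld length L = 730 mm.
Required throat t_e = P_u / (φ × 0.6 F_EXX × L) = 1210 / (0.75 × 0.6 × 430 × 730 × 10⁻³) = 8.566 mm.
Required leg w = t_e / 0.707 = 12.12 mm → use 13 mm.

w = 13 mm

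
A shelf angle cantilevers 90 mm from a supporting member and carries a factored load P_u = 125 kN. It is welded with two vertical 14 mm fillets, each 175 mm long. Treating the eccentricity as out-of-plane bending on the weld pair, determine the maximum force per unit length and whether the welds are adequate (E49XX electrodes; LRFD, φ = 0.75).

f_max ≈ 1160 N/mm; adequate

E49XX → F_EXX = 490 MPa.
L_w = 2 × 175 = 350 mm; section modulus (unit throat) S = 2 × L²/6 = 10210 mm².
Direct shear f_v = P/L_w = 125×10³/350 = 357.1 N/mm.
Moment M = P × e = 125×10³ × 90 = 11250000 N·mm; bending f_b = M/S = 1102 N/mm.
f_max = √(f_v² + f_b²) = √(357.1² + 1102²) = 1158 N/mm.
φr_n = 0.75 × 0.6 × 490 × (0.707 × 14) = 2183 N/mm → adequate.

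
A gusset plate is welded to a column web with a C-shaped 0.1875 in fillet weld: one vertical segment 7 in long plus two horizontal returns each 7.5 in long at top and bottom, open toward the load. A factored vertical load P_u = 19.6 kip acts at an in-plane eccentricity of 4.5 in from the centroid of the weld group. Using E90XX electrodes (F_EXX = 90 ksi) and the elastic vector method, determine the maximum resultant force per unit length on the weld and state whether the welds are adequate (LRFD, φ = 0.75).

Total weld length L_w = 22 in. Treat welds as unit-width lines.
Centroid: x̄ = 2×7.5×3.75 / 22 = 2.557 in from the vertical weld.
Polar moment about centroid: J = I_x + I_y = [7³/12 + 2×7.5×3.5²] + [7×2.557² + 2(7.5³/12 + 7.5×1.193²)] = 349.8 in³.
Direct shear f_v = P/L_w = 19.6 / 22 = 0.8909 kip/in (vertical).
Torsion M = P·e = 19.6 × 4.5 = 88.2 kip·in.
Critical point at (x, y) = (4.943, 3.5) from centroid. f_tx = M·y/J = 0.8826 kip/in; f_ty = M·x/J = 1.247 kip/in.
Resultant f_max = √[f_tx² + (f_v + f_ty)²] = √[0.8826² + (0.8909 + 1.247)²] = 2.312 kip/in.
Capacity per unit length: φr_n = 0.75 × 0.6 × 90 × (0.707 × 0.1875) = 5.369 kip/in.
2.312 ≤ 5.369 → adequate.

f_max ≈ 2.31 kip/in; adequate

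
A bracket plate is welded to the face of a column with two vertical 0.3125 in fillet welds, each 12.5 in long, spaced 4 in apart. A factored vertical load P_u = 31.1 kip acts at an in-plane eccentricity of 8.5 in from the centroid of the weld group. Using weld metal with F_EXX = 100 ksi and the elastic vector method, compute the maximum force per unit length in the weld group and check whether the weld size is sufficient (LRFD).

f_max ≈ 4.61 kip/in; adequate

Total weld length L_w = 25 in. Treat welds as unit-width lines.
Polar moment about centroid: J = 2[d³/12 + d(b/2)²] = 2[12.5³/12 + 12.5×2²] = 425.5 in³.
Direct shear f_v = P/L_w = 31.1 / 25 = 1.244 kip/in (vertical).
Torsion M = P·e = 31.1 × 8.5 = 264.35 kip·in.
Critical point at (x, y) = (2, 6.25) from centroid. f_tx = M·y/J = 3.883 kip/in; f_ty = M·x/J = 1.242 kip/in.
Resultant f_max = √[f_tx² + (f_v + f_ty)²] = √[3.883² + (1.244 + 1.242)²] = 4.611 kip/in.
Capacity per unit length: φr_n = 0.75 × 0.6 × 100 × (0.707 × 0.3125) = 9.942 kip/in.
4.611 ≤ 9.942 → adequate.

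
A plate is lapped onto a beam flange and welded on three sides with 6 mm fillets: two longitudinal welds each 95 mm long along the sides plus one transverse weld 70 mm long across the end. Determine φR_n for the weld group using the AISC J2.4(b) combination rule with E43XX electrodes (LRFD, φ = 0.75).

E43XX → F_EXX = 430 MPa.
t_e = 0.707 × 6 = 4.242 mm.
R_nwl = 0.6 × 430 × 4.242 × 190 × 10⁻³ = 207.9 kN (longitudinal, 2 welds).
R_nwt = 0.6 × 430 × 4.242 × 70 × 10⁻³ = 76.61 kN (transverse, base value).
(i) R_nwl + R_nwt = 284.6 kN; (ii) 0.85 R_nwl + 1.5 R_nwt = 291.7 kN.
R_n = max = 291.7 kN [governs: (ii)]; φR_n = 218.8 kN.

φR_n ≈ 219 kN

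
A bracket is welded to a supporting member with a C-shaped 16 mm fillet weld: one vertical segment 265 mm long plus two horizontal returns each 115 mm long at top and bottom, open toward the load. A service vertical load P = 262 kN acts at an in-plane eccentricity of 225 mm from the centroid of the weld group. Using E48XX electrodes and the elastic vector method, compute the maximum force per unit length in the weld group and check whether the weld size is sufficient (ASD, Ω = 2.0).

f_max ≈ 1850 N/mm; NOT adequate

E48XX → F_EXX = 480 MPa.
Total weld length L_w = 495 mm. Treat welds as unit-width lines.
Centroid: x̄ = 2×115×57.5 / 495 = 26.72 mm from the vertical weld.
Polar moment about centroid: J = I_x + I_y = [265³/12 + 2×115×132.5²] + [265×26.72² + 2(115³/12 + 115×30.78²)] = 6249000 mm³.
Direct shear f_v = P/L_w = 262×10³ / 495 = 529.3 N/mm (vertical).
Torsion M = P·e = 262×10³ × 225 = 58950000 N·mm.
Critical point at (x, y) = (88.28, 132.5) from centroid. f_tx = M·y/J = 1250 N/mm; f_ty = M·x/J = 832.8 N/mm.
Resultant f_max = √[f_tx² + (f_v + f_ty)²] = √[1250² + (529.3 + 832.8)²] = 1849 N/mm.
Capacity per unit length: r_n/Ω = (1/2.0) × 0.6 × 480 × (0.707 × 16) = 1629 N/mm.
1849 > 1629 → NOT adequate.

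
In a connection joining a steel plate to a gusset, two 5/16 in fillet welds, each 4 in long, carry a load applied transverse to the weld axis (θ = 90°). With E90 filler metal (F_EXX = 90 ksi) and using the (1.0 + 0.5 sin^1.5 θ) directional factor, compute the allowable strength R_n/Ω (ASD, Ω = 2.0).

R_n/Ω ≈ 71.6 kips

t_e = 0.707 × 0.3125 = 0.2209 in; A_we = 0.2209 × 8 = 1.767 in².
Directional factor: 1.0 + 0.5 sin^1.5(90°) = 1.5.
F_nw = 0.6 × 90 × 1.5 = 81 ksi.
R_n/Ω = (81 × 1.767) / 2.0 = 71.58 kips.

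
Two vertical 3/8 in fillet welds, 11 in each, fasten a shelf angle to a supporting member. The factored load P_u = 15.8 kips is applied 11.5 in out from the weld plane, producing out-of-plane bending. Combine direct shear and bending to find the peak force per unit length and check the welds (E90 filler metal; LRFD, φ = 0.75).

E90XX → F_EXX = 90 ksi.
L_w = 2 × 11 = 22 in; section modulus (unit throat) S = 2 × L²/6 = 40.33 in².
Direct shear f_v = P/L_w = 15.8/22 = 0.7182 kip/in.
Moment M = P × e = 15.8 × 11.5 = 181.7 kip·in; bending f_b = M/S = 4.505 kip/in.
f_max = √(f_v² + f_b²) = √(0.7182² + 4.505²) = 4.562 kip/in.
φr_n = 0.75 × 0.6 × 90 × (0.707 × 0.375) = 10.74 kip/in → adequate.

f_max ≈ 4.56 kip/in; adequate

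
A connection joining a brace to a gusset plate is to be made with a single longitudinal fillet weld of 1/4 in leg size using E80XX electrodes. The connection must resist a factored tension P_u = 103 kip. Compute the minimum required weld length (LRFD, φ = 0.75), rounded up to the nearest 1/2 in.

E80XX → F_EXX = 80 ksi.
Throat t_e = 0.707 × 0.25 = 0.1767 in.
φr_n = 0.75 × 0.6 × 80 × 0.1767 = 6.363 kip/in.
L_req = P_u / φr_n = 103 / 6.363 = 16.19 in total.
Round up → use L = 16.5 in.

L = 16.5 in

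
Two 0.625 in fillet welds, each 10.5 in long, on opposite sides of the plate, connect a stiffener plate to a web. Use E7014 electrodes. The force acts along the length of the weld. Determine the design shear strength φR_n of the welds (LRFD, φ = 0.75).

E70XX → F_EXX = 70 ksi.
Effective throat t_e = 0.707 × 0.625 = 0.4419 in.
Total length L = 21 in; A_we = 0.4419 × 21 = 9.279 in².
F_nw = 0.6 F_EXX = 0.6 × 70 = 42 ksi.
φR_n = 0.75 × 42 × 9.279 = 292.3 kip.

φR_n ≈ 292 kip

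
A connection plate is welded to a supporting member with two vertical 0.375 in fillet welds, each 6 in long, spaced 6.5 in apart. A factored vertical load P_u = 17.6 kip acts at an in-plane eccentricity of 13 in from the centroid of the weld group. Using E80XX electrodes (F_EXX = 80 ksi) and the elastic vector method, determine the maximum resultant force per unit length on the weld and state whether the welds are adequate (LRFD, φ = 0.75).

f_max ≈ 7.36 kip/in; adequate

Total weld length L_w = 12 in. Treat welds as unit-width lines.
Polar moment about centroid: J = 2[d³/12 + d(b/2)²] = 2[6³/12 + 6×3.25²] = 162.8 in³.
Direct shear f_v = P/L_w = 17.6 / 12 = 1.467 kip/in (vertical).
Torsion M = P·e = 17.6 × 13 = 228.8 kip·in.
Critical point at (x, y) = (3.25, 3) from centroid. f_tx = M·y/J = 4.218 kip/in; f_ty = M·x/J = 4.569 kip/in.
Resultant f_max = √[f_tx² + (f_v + f_ty)²] = √[4.218² + (1.467 + 4.569)²] = 7.363 kip/in.
Capacity per unit length: φr_n = 0.75 × 0.6 × 80 × (0.707 × 0.375) = 9.544 kip/in.
7.363 ≤ 9.544 → adequate.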